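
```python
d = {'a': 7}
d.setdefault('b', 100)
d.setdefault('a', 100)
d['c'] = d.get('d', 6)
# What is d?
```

After line 1: d = {'a': 7}
After line 2 (setdefault adds 'b'=100): d = {'a': 7, 'b': 100}
After line 3 (setdefault 'a' no-op, already exists): d = {'a': 7, 'b': 100}
After line 4 (get('d', 6) returns default since 'd' not in d): d = {'a': 7, 'b': 100, 'c': 6}

{'a': 7, 'b': 100, 'c': 6}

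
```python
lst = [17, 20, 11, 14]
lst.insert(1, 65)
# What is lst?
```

[17, 65, 20, 11, 14]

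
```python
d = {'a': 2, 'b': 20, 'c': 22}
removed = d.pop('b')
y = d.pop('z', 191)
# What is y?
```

After line 1: d = {'a': 2, 'b': 20, 'c': 22}
After line 2 (pop 'b' returns 20): d = {'a': 2, 'c': 22}, removed = 20
After line 3 (pop 'z' missing, returns default 191): d = {'a': 2, 'c': 22}, y = 191

191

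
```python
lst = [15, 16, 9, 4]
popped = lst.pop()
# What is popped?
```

4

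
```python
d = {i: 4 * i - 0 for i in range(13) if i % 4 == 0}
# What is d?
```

{0: 0, 4: 16, 8: 32, 12: 48}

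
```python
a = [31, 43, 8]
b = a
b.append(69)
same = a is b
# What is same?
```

After line 1: a = [31, 43, 8]
After line 2 (b = a is an alias, same object): a = [31, 43, 8], b = [31, 43, 8]
After line 3 (b.append mutates the shared list): a = [31, 43, 8, 69], b = [31, 43, 8, 69]
After line 4 (same = a is b; same object -> True): same = True

True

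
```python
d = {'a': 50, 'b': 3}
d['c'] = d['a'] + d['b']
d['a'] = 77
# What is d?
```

After line 1: d = {'a': 50, 'b': 3}
After line 2 (d['c'] = 50 + 3): d = {'a': 50, 'b': 3, 'c': 53}
After line 3: d = {'a': 77, 'b': 3, 'c': 53}

{'a': 77, 'b': 3, 'c': 53}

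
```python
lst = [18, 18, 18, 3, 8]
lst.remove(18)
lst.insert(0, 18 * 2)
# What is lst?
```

After line 1: lst = [18, 18, 18, 3, 8]
After line 2 (remove first 18): lst = [18, 18, 3, 8]
After line 3 (insert 36 at index 0): lst = [36, 18, 18, 3, 8]

[36, 18, 18, 3, 8]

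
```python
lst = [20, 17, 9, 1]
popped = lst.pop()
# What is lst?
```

[20, 17, 9]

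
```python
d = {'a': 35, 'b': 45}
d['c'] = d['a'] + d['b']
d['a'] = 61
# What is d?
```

After line 1: d = {'a': 35, 'b': 45}
After line 2 (d['c'] = 35 + 45): d = {'a': 35, 'b': 45, 'c': 80}
After line 3: d = {'a': 61, 'b': 45, 'c': 80}

{'a': 61, 'b': 45, 'c': 80}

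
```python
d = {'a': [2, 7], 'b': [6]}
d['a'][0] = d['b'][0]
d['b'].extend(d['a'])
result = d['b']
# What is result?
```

After line 1: d = {'a': [2, 7], 'b': [6]}
After line 2 (a[0] = b[0] = 6): d = {'a': [6, 7], 'b': [6]}
After line 3 (b.extend(a) appends [6, 7]): d = {'a': [6, 7], 'b': [6, 6, 7]}
After line 4: result = d['b'] = [6, 6, 7]

[6, 6, 7]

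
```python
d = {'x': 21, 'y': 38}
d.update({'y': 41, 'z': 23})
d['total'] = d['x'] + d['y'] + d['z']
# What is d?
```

After line 1: d = {'x': 21, 'y': 38}
After line 2 (y overwritten, z added): d = {'x': 21, 'y': 41, 'z': 23}
After line 3 (total = 21 + 41 + 23 = 85): d = {'x': 21, 'y': 41, 'z': 23, 'total': 85}

{'x': 21, 'y': 41, 'z': 23, 'total': 85}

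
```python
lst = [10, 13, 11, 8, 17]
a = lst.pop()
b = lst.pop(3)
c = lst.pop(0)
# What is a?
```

After line 1: lst = [10, 13, 11, 8, 17]
After line 2 (pop() -> a = 17): lst = [10, 13, 11, 8]
After line 3 (pop(3) -> b = 8): lst = [10, 13, 11]
After line 4 (pop(0) -> c = 10): lst = [13, 11]

17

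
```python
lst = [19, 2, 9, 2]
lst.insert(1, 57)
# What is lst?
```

[19, 57, 2, 9, 2]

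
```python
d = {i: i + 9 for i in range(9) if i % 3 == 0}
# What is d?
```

{0: 9, 3: 12, 6: 15}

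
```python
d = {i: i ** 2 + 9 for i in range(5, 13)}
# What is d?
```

{5: 34, 6: 45, 7: 58, 8: 73, 9: 90, 10: 109, 11: 130, 12: 153}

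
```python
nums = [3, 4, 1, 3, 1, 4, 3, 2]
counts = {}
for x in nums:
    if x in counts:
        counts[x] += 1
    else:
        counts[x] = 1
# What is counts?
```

Initial: counts = {}, nums = [3, 4, 1, 3, 1, 4, 3, 2]
See 3: counts = {3: 1}
See 4: counts = {3: 1, 4: 1}
See 1: counts = {3: 1, 4: 1, 1: 1}
See 3: counts = {3: 2, 4: 1, 1: 1}
See 1: counts = {3: 2, 4: 1, 1: 2}
See 4: counts = {3: 2, 4: 2, 1: 2}
See 3: counts = {3: 3, 4: 2, 1: 2}
See 2: counts = {3: 3, 4: 2, 1: 2, 2: 1}

{3: 3, 4: 2, 1: 2, 2: 1}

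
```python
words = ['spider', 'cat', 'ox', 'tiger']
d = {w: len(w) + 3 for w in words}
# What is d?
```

{'spider': 9, 'cat': 6, 'ox': 5, 'tiger': 8}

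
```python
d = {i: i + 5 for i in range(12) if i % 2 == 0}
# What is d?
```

{0: 5, 2: 7, 4: 9, 6: 11, 8: 13, 10: 15}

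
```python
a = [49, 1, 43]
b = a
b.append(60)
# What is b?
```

After line 1: a = [49, 1, 43]
After line 2 (b = a is an alias, same object): a = [49, 1, 43], b = [49, 1, 43]
After line 3 (b.append mutates the shared list): a = [49, 1, 43, 60], b = [49, 1, 43, 60]

[49, 1, 43, 60]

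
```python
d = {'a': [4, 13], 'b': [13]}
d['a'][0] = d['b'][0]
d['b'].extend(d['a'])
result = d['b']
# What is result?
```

After line 1: d = {'a': [4, 13], 'b': [13]}
After line 2 (a[0] = b[0] = 13): d = {'a': [13, 13], 'b': [13]}
After line 3 (b.extend(a) appends [13, 13]): d = {'a': [13, 13], 'b': [13, 13, 13]}
After line 4: result = d['b'] = [13, 13, 13]

[13, 13, 13]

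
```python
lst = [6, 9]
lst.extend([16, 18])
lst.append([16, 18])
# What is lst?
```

After line 1: lst = [6, 9]
After line 2 (extend unpacks [16, 18]): lst = [6, 9, 16, 18]
After line 3 (append adds [16, 18] as single element): lst = [6, 9, 16, 18, [16, 18]]

[6, 9, 16, 18, [16, 18]]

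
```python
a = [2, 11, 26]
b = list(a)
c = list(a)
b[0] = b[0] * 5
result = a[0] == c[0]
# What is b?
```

After line 1: a = [2, 11, 26]
After line 2 (b = list(a), copy): a = [2, 11, 26], b = [2, 11, 26]
After line 3 (c = list(a) is a copy, new object): c = [2, 11, 26]
After line 4 (b[0] = 2 * 5 = 10; only b mutates (copy)): a = [2, 11, 26], b = [10, 11, 26], c = [2, 11, 26]
After line 5 (a[0] = 2, c[0] = 2; result = True)

[10, 11, 26]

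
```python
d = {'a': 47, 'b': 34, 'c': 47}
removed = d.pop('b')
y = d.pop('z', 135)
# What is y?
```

After line 1: d = {'a': 47, 'b': 34, 'c': 47}
After line 2 (pop 'b' returns 34): d = {'a': 47, 'c': 47}, removed = 34
After line 3 (pop 'z' missing, returns default 135): d = {'a': 47, 'c': 47}, y = 135

135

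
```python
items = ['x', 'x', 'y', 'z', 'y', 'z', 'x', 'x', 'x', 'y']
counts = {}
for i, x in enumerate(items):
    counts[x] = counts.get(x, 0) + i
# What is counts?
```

Initial: counts = {}, items = ['x', 'x', 'y', 'z', 'y', 'z', 'x', 'x', 'x', 'y']
i=0, x='x': counts = {'x': 0}
i=1, x='x': counts = {'x': 1}
i=2, x='y': counts = {'x': 1, 'y': 2}
i=3, x='z': counts = {'x': 1, 'y': 2, 'z': 3}
i=4, x='y': counts = {'x': 1, 'y': 6, 'z': 3}
i=5, x='z': counts = {'x': 1, 'y': 6, 'z': 8}
i=6, x='x': counts = {'x': 7, 'y': 6, 'z': 8}
i=7, x='x': counts = {'x': 14, 'y': 6, 'z': 8}
i=8, x='x': counts = {'x': 22, 'y': 6, 'z': 8}
i=9, x='y': counts = {'x': 22, 'y': 15, 'z': 8}

{'x': 22, 'y': 15, 'z': 8}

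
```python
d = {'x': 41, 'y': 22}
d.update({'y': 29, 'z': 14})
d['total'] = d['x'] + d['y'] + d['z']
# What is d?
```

After line 1: d = {'x': 41, 'y': 22}
After line 2 (y overwritten, z added): d = {'x': 41, 'y': 29, 'z': 14}
After line 3 (total = 41 + 29 + 14 = 84): d = {'x': 41, 'y': 29, 'z': 14, 'total': 84}

{'x': 41, 'y': 29, 'z': 14, 'total': 84}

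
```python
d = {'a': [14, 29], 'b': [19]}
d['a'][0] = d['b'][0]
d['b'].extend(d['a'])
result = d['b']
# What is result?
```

After line 1: d = {'a': [14, 29], 'b': [19]}
After line 2 (a[0] = b[0] = 19): d = {'a': [19, 29], 'b': [19]}
After line 3 (b.extend(a) appends [19, 29]): d = {'a': [19, 29], 'b': [19, 19, 29]}
After line 4: result = d['b'] = [19, 19, 29]

[19, 19, 29]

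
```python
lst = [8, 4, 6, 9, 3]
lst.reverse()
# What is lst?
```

[3, 9, 6, 4, 8]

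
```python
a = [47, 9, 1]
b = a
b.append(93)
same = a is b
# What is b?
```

After line 1: a = [47, 9, 1]
After line 2 (b = a is an alias, same object): a = [47, 9, 1], b = [47, 9, 1]
After line 3 (b.append mutates the shared list): a = [47, 9, 1, 93], b = [47, 9, 1, 93]
After line 4 (same = a is b; same object -> True): same = True

[47, 9, 1, 93]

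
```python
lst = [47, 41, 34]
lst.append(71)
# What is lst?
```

[47, 41, 34, 71]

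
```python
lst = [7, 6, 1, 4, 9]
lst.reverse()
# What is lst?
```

[9, 4, 1, 6, 7]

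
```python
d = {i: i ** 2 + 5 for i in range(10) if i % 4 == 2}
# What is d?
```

{2: 9, 6: 41}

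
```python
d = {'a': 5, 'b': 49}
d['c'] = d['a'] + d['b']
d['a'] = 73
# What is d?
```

After line 1: d = {'a': 5, 'b': 49}
After line 2 (d['c'] = 5 + 49): d = {'a': 5, 'b': 49, 'c': 54}
After line 3: d = {'a': 73, 'b': 49, 'c': 54}

{'a': 73, 'b': 49, 'c': 54}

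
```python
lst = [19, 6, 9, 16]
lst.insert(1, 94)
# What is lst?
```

[19, 94, 6, 9, 16]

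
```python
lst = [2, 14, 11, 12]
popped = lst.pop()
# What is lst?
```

[2, 14, 11]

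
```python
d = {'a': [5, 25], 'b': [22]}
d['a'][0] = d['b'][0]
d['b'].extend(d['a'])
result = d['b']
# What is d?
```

After line 1: d = {'a': [5, 25], 'b': [22]}
After line 2 (a[0] = b[0] = 22): d = {'a': [22, 25], 'b': [22]}
After line 3 (b.extend(a) appends [22, 25]): d = {'a': [22, 25], 'b': [22, 22, 25]}
After line 4: result = d['b'] = [22, 22, 25]

{'a': [22, 25], 'b': [22, 22, 25]}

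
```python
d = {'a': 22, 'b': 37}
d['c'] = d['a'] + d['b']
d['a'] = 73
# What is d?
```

After line 1: d = {'a': 22, 'b': 37}
After line 2 (d['c'] = 22 + 37): d = {'a': 22, 'b': 37, 'c': 59}
After line 3: d = {'a': 73, 'b': 37, 'c': 59}

{'a': 73, 'b': 37, 'c': 59}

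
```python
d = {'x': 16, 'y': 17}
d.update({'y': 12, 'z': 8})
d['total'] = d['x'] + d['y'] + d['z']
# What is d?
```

After line 1: d = {'x': 16, 'y': 17}
After line 2 (y overwritten, z added): d = {'x': 16, 'y': 12, 'z': 8}
After line 3 (total = 16 + 12 + 8 = 36): d = {'x': 16, 'y': 12, 'z': 8, 'total': 36}

{'x': 16, 'y': 12, 'z': 8, 'total': 36}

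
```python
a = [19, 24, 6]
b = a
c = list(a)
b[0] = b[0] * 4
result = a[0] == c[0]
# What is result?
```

After line 1: a = [19, 24, 6]
After line 2 (b = a, alias): a = [19, 24, 6], b = [19, 24, 6]
After line 3 (c = list(a) is a copy, new object): c = [19, 24, 6]
After line 4 (b[0] = 19 * 4 = 76; mutates shared a/b): a = b = [76, 24, 6], c = [19, 24, 6]
After line 5 (a[0] = 76, c[0] = 19; result = False)

False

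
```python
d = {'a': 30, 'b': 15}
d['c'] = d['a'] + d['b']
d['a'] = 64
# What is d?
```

After line 1: d = {'a': 30, 'b': 15}
After line 2 (d['c'] = 30 + 15): d = {'a': 30, 'b': 15, 'c': 45}
After line 3: d = {'a': 64, 'b': 15, 'c': 45}

{'a': 64, 'b': 15, 'c': 45}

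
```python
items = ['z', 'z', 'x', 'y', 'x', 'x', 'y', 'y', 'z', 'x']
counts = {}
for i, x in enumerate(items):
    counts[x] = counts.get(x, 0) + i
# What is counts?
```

Initial: counts = {}, items = ['z', 'z', 'x', 'y', 'x', 'x', 'y', 'y', 'z', 'x']
i=0, x='z': counts = {'z': 0}
i=1, x='z': counts = {'z': 1}
i=2, x='x': counts = {'z': 1, 'x': 2}
i=3, x='y': counts = {'z': 1, 'x': 2, 'y': 3}
i=4, x='x': counts = {'z': 1, 'x': 6, 'y': 3}
i=5, x='x': counts = {'z': 1, 'x': 11, 'y': 3}
i=6, x='y': counts = {'z': 1, 'x': 11, 'y': 9}
i=7, x='y': counts = {'z': 1, 'x': 11, 'y': 16}
i=8, x='z': counts = {'z': 9, 'x': 11, 'y': 16}
i=9, x='x': counts = {'z': 9, 'x': 20, 'y': 16}

{'z': 9, 'x': 20, 'y': 16}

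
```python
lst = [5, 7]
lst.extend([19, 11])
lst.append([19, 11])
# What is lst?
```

After line 1: lst = [5, 7]
After line 2 (extend unpacks [19, 11]): lst = [5, 7, 19, 11]
After line 3 (append adds [19, 11] as single element): lst = [5, 7, 19, 11, [19, 11]]

[5, 7, 19, 11, [19, 11]]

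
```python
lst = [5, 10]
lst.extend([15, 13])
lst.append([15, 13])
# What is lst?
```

After line 1: lst = [5, 10]
After line 2 (extend unpacks [15, 13]): lst = [5, 10, 15, 13]
After line 3 (append adds [15, 13] as single element): lst = [5, 10, 15, 13, [15, 13]]

[5, 10, 15, 13, [15, 13]]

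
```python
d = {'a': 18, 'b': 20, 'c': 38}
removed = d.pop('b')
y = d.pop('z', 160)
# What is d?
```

After line 1: d = {'a': 18, 'b': 20, 'c': 38}
After line 2 (pop 'b' returns 20): d = {'a': 18, 'c': 38}, removed = 20
After line 3 (pop 'z' missing, returns default 160): d = {'a': 18, 'c': 38}, y = 160

{'a': 18, 'c': 38}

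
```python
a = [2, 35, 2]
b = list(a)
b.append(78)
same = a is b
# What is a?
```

After line 1: a = [2, 35, 2]
After line 2 (b = list(a) is a shallow copy, new object): a = [2, 35, 2], b = [2, 35, 2]
After line 3 (append only mutates b): a = [2, 35, 2], b = [2, 35, 2, 78]
After line 4 (same = a is b; different objects -> False): same = False

[2, 35, 2]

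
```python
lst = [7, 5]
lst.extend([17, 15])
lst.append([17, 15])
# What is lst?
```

After line 1: lst = [7, 5]
After line 2 (extend unpacks [17, 15]): lst = [7, 5, 17, 15]
After line 3 (append adds [17, 15] as single element): lst = [7, 5, 17, 15, [17, 15]]

[7, 5, 17, 15, [17, 15]]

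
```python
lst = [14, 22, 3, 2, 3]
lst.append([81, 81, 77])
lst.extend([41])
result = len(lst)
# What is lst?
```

After line 1: lst = [14, 22, 3, 2, 3]
After line 2 (append adds [81, 81, 77] as single element): lst = [14, 22, 3, 2, 3, [81, 81, 77]]
After line 3 (extend unpacks [41], adds 41): lst = [14, 22, 3, 2, 3, [81, 81, 77], 41]
After line 4: result = len(lst) = 7

[14, 22, 3, 2, 3, [81, 81, 77], 41]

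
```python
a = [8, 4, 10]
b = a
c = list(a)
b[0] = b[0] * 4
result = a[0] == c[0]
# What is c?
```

After line 1: a = [8, 4, 10]
After line 2 (b = a, alias): a = [8, 4, 10], b = [8, 4, 10]
After line 3 (c = list(a) is a copy, new object): c = [8, 4, 10]
After line 4 (b[0] = 8 * 4 = 32; mutates shared a/b): a = b = [32, 4, 10], c = [8, 4, 10]
After line 5 (a[0] = 32, c[0] = 8; result = False)

[8, 4, 10]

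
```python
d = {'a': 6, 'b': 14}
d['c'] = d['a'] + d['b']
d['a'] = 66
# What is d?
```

After line 1: d = {'a': 6, 'b': 14}
After line 2 (d['c'] = 6 + 14): d = {'a': 6, 'b': 14, 'c': 20}
After line 3: d = {'a': 66, 'b': 14, 'c': 20}

{'a': 66, 'b': 14, 'c': 20}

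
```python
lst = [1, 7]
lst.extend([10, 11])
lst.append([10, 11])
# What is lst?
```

After line 1: lst = [1, 7]
After line 2 (extend unpacks [10, 11]): lst = [1, 7, 10, 11]
After line 3 (append adds [10, 11] as single element): lst = [1, 7, 10, 11, [10, 11]]

[1, 7, 10, 11, [10, 11]]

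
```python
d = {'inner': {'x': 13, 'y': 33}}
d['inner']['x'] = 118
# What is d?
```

After line 1: d = {'inner': {'x': 13, 'y': 33}}
After line 2 (inner x overwritten): d = {'inner': {'x': 118, 'y': 33}}

{'inner': {'x': 118, 'y': 33}}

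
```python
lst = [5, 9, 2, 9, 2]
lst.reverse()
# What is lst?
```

[2, 9, 2, 9, 5]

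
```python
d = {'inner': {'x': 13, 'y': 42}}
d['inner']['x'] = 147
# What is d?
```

After line 1: d = {'inner': {'x': 13, 'y': 42}}
After line 2 (inner x overwritten): d = {'inner': {'x': 147, 'y': 42}}

{'inner': {'x': 147, 'y': 42}}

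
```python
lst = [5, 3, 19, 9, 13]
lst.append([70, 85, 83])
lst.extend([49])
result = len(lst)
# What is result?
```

After line 1: lst = [5, 3, 19, 9, 13]
After line 2 (append adds [70, 85, 83] as single element): lst = [5, 3, 19, 9, 13, [70, 85, 83]]
After line 3 (extend unpacks [49], adds 49): lst = [5, 3, 19, 9, 13, [70, 85, 83], 49]
After line 4: result = len(lst) = 7

7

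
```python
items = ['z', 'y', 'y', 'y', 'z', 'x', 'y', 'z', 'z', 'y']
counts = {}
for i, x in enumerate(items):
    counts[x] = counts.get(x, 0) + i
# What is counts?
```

Initial: counts = {}, items = ['z', 'y', 'y', 'y', 'z', 'x', 'y', 'z', 'z', 'y']
i=0, x='z': counts = {'z': 0}
i=1, x='y': counts = {'z': 0, 'y': 1}
i=2, x='y': counts = {'z': 0, 'y': 3}
i=3, x='y': counts = {'z': 0, 'y': 6}
i=4, x='z': counts = {'z': 4, 'y': 6}
i=5, x='x': counts = {'z': 4, 'y': 6, 'x': 5}
i=6, x='y': counts = {'z': 4, 'y': 12, 'x': 5}
i=7, x='z': counts = {'z': 11, 'y': 12, 'x': 5}
i=8, x='z': counts = {'z': 19, 'y': 12, 'x': 5}
i=9, x='y': counts = {'z': 19, 'y': 21, 'x': 5}

{'z': 19, 'y': 21, 'x': 5}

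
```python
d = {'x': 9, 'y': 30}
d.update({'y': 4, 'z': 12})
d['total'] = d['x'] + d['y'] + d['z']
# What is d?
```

After line 1: d = {'x': 9, 'y': 30}
After line 2 (y overwritten, z added): d = {'x': 9, 'y': 4, 'z': 12}
After line 3 (total = 9 + 4 + 12 = 25): d = {'x': 9, 'y': 4, 'z': 12, 'total': 25}

{'x': 9, 'y': 4, 'z': 12, 'total': 25}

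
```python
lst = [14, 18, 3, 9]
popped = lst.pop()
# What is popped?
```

9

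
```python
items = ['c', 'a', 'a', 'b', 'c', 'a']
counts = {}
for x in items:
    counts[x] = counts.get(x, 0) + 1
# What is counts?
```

Initial: counts = {}, items = ['c', 'a', 'a', 'b', 'c', 'a']
See 'c': counts = {'c': 1}
See 'a': counts = {'c': 1, 'a': 1}
See 'a': counts = {'c': 1, 'a': 2}
See 'b': counts = {'c': 1, 'a': 2, 'b': 1}
See 'c': counts = {'c': 2, 'a': 2, 'b': 1}
See 'a': counts = {'c': 2, 'a': 3, 'b': 1}

{'c': 2, 'a': 3, 'b': 1}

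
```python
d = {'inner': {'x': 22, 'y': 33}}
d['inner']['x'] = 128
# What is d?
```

After line 1: d = {'inner': {'x': 22, 'y': 33}}
After line 2 (inner x overwritten): d = {'inner': {'x': 128, 'y': 33}}

{'inner': {'x': 128, 'y': 33}}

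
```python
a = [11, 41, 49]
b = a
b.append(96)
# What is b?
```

After line 1: a = [11, 41, 49]
After line 2 (b = a is an alias, same object): a = [11, 41, 49], b = [11, 41, 49]
After line 3 (b.append mutates the shared list): a = [11, 41, 49, 96], b = [11, 41, 49, 96]

[11, 41, 49, 96]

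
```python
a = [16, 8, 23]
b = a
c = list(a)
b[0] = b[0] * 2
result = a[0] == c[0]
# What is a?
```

After line 1: a = [16, 8, 23]
After line 2 (b = a, alias): a = [16, 8, 23], b = [16, 8, 23]
After line 3 (c = list(a) is a copy, new object): c = [16, 8, 23]
After line 4 (b[0] = 16 * 2 = 32; mutates shared a/b): a = b = [32, 8, 23], c = [16, 8, 23]
After line 5 (a[0] = 32, c[0] = 16; result = False)

[32, 8, 23]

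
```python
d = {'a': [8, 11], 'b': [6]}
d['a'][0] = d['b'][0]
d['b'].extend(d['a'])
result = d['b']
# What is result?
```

After line 1: d = {'a': [8, 11], 'b': [6]}
After line 2 (a[0] = b[0] = 6): d = {'a': [6, 11], 'b': [6]}
After line 3 (b.extend(a) appends [6, 11]): d = {'a': [6, 11], 'b': [6, 6, 11]}
After line 4: result = d['b'] = [6, 6, 11]

[6, 6, 11]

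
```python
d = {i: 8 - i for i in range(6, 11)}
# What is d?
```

{6: 2, 7: 1, 8: 0, 9: -1, 10: -2}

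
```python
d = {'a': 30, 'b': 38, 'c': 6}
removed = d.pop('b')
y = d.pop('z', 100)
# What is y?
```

After line 1: d = {'a': 30, 'b': 38, 'c': 6}
After line 2 (pop 'b' returns 38): d = {'a': 30, 'c': 6}, removed = 38
After line 3 (pop 'z' missing, returns default 100): d = {'a': 30, 'c': 6}, y = 100

100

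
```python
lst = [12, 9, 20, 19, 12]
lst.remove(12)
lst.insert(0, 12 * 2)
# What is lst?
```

After line 1: lst = [12, 9, 20, 19, 12]
After line 2 (remove first 12): lst = [9, 20, 19, 12]
After line 3 (insert 24 at index 0): lst = [24, 9, 20, 19, 12]

[24, 9, 20, 19, 12]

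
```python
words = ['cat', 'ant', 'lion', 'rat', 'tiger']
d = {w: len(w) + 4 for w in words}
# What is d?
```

{'cat': 7, 'ant': 7, 'lion': 8, 'rat': 7, 'tiger': 9}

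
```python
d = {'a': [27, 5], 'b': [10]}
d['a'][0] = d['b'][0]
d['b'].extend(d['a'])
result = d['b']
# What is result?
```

After line 1: d = {'a': [27, 5], 'b': [10]}
After line 2 (a[0] = b[0] = 10): d = {'a': [10, 5], 'b': [10]}
After line 3 (b.extend(a) appends [10, 5]): d = {'a': [10, 5], 'b': [10, 10, 5]}
After line 4: result = d['b'] = [10, 10, 5]

[10, 10, 5]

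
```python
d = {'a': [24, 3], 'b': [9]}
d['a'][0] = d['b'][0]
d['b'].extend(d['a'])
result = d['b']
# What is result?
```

After line 1: d = {'a': [24, 3], 'b': [9]}
After line 2 (a[0] = b[0] = 9): d = {'a': [9, 3], 'b': [9]}
After line 3 (b.extend(a) appends [9, 3]): d = {'a': [9, 3], 'b': [9, 9, 3]}
After line 4: result = d['b'] = [9, 9, 3]

[9, 9, 3]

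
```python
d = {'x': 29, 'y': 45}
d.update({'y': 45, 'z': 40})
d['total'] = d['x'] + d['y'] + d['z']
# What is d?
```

After line 1: d = {'x': 29, 'y': 45}
After line 2 (y overwritten, z added): d = {'x': 29, 'y': 45, 'z': 40}
After line 3 (total = 29 + 45 + 40 = 114): d = {'x': 29, 'y': 45, 'z': 40, 'total': 114}

{'x': 29, 'y': 45, 'z': 40, 'total': 114}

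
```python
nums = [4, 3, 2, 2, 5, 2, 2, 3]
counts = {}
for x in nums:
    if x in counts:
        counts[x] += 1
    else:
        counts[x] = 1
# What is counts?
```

Initial: counts = {}, nums = [4, 3, 2, 2, 5, 2, 2, 3]
See 4: counts = {4: 1}
See 3: counts = {4: 1, 3: 1}
See 2: counts = {4: 1, 3: 1, 2: 1}
See 2: counts = {4: 1, 3: 1, 2: 2}
See 5: counts = {4: 1, 3: 1, 2: 2, 5: 1}
See 2: counts = {4: 1, 3: 1, 2: 3, 5: 1}
See 2: counts = {4: 1, 3: 1, 2: 4, 5: 1}
See 3: counts = {4: 1, 3: 2, 2: 4, 5: 1}

{4: 1, 3: 2, 2: 4, 5: 1}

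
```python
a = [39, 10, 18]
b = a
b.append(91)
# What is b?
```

After line 1: a = [39, 10, 18]
After line 2 (b = a is an alias, same object): a = [39, 10, 18], b = [39, 10, 18]
After line 3 (b.append mutates the shared list): a = [39, 10, 18, 91], b = [39, 10, 18, 91]

[39, 10, 18, 91]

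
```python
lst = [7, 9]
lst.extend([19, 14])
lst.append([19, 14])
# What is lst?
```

After line 1: lst = [7, 9]
After line 2 (extend unpacks [19, 14]): lst = [7, 9, 19, 14]
After line 3 (append adds [19, 14] as single element): lst = [7, 9, 19, 14, [19, 14]]

[7, 9, 19, 14, [19, 14]]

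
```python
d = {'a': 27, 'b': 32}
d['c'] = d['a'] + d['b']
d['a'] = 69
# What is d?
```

After line 1: d = {'a': 27, 'b': 32}
After line 2 (d['c'] = 27 + 32): d = {'a': 27, 'b': 32, 'c': 59}
After line 3: d = {'a': 69, 'b': 32, 'c': 59}

{'a': 69, 'b': 32, 'c': 59}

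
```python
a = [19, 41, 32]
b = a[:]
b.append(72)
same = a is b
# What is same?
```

After line 1: a = [19, 41, 32]
After line 2 (b = a[:] is a shallow copy, new object): a = [19, 41, 32], b = [19, 41, 32]
After line 3 (append only mutates b): a = [19, 41, 32], b = [19, 41, 32, 72]
After line 4 (same = a is b; different objects -> False): same = False

False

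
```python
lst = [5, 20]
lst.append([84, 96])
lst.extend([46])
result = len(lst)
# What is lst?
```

After line 1: lst = [5, 20]
After line 2 (append adds [84, 96] as single element): lst = [5, 20, [84, 96]]
After line 3 (extend unpacks [46], adds 46): lst = [5, 20, [84, 96], 46]
After line 4: result = len(lst) = 4

[5, 20, [84, 96], 46]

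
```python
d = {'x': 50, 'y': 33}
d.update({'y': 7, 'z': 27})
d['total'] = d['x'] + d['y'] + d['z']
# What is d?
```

After line 1: d = {'x': 50, 'y': 33}
After line 2 (y overwritten, z added): d = {'x': 50, 'y': 7, 'z': 27}
After line 3 (total = 50 + 7 + 27 = 84): d = {'x': 50, 'y': 7, 'z': 27, 'total': 84}

{'x': 50, 'y': 7, 'z': 27, 'total': 84}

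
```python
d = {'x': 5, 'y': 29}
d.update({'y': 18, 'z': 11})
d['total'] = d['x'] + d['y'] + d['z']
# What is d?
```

After line 1: d = {'x': 5, 'y': 29}
After line 2 (y overwritten, z added): d = {'x': 5, 'y': 18, 'z': 11}
After line 3 (total = 5 + 18 + 11 = 34): d = {'x': 5, 'y': 18, 'z': 11, 'total': 34}

{'x': 5, 'y': 18, 'z': 11, 'total': 34}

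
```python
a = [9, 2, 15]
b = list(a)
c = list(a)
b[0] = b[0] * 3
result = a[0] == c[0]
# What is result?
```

After line 1: a = [9, 2, 15]
After line 2 (b = list(a), copy): a = [9, 2, 15], b = [9, 2, 15]
After line 3 (c = list(a) is a copy, new object): c = [9, 2, 15]
After line 4 (b[0] = 9 * 3 = 27; only b mutates (copy)): a = [9, 2, 15], b = [27, 2, 15], c = [9, 2, 15]
After line 5 (a[0] = 9, c[0] = 9; result = True)

True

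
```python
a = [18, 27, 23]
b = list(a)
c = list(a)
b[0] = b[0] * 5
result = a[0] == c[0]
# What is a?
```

After line 1: a = [18, 27, 23]
After line 2 (b = list(a), copy): a = [18, 27, 23], b = [18, 27, 23]
After line 3 (c = list(a) is a copy, new object): c = [18, 27, 23]
After line 4 (b[0] = 18 * 5 = 90; only b mutates (copy)): a = [18, 27, 23], b = [90, 27, 23], c = [18, 27, 23]
After line 5 (a[0] = 18, c[0] = 18; result = True)

[18, 27, 23]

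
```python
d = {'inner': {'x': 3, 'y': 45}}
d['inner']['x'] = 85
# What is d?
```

After line 1: d = {'inner': {'x': 3, 'y': 45}}
After line 2 (inner x overwritten): d = {'inner': {'x': 85, 'y': 45}}

{'inner': {'x': 85, 'y': 45}}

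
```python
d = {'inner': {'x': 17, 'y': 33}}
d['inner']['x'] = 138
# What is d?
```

After line 1: d = {'inner': {'x': 17, 'y': 33}}
After line 2 (inner x overwritten): d = {'inner': {'x': 138, 'y': 33}}

{'inner': {'x': 138, 'y': 33}}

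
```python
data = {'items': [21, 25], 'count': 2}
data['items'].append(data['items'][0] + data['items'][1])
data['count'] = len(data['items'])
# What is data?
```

After line 1: data = {'items': [21, 25], 'count': 2}
After line 2 (append 21 + 25 = 46): data = {'items': [21, 25, 46], 'count': 2}
After line 3 (count = len(items) = 3): data = {'items': [21, 25, 46], 'count': 3}

{'items': [21, 25, 46], 'count': 3}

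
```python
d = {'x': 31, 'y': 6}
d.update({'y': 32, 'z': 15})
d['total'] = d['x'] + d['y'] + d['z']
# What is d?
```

After line 1: d = {'x': 31, 'y': 6}
After line 2 (y overwritten, z added): d = {'x': 31, 'y': 32, 'z': 15}
After line 3 (total = 31 + 32 + 15 = 78): d = {'x': 31, 'y': 32, 'z': 15, 'total': 78}

{'x': 31, 'y': 32, 'z': 15, 'total': 78}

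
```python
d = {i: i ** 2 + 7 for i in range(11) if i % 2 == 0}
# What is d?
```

{0: 7, 2: 11, 4: 23, 6: 43, 8: 71, 10: 107}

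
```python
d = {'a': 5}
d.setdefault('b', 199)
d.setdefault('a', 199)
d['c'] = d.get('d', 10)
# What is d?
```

After line 1: d = {'a': 5}
After line 2 (setdefault adds 'b'=199): d = {'a': 5, 'b': 199}
After line 3 (setdefault 'a' no-op, already exists): d = {'a': 5, 'b': 199}
After line 4 (get('d', 10) returns default since 'd' not in d): d = {'a': 5, 'b': 199, 'c': 10}

{'a': 5, 'b': 199, 'c': 10}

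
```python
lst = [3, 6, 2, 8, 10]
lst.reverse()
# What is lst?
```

[10, 8, 2, 6, 3]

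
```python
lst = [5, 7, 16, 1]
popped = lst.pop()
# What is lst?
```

[5, 7, 16]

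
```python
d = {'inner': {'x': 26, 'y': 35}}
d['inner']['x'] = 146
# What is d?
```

After line 1: d = {'inner': {'x': 26, 'y': 35}}
After line 2 (inner x overwritten): d = {'inner': {'x': 146, 'y': 35}}

{'inner': {'x': 146, 'y': 35}}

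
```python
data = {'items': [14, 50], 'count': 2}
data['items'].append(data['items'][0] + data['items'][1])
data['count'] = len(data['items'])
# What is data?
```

After line 1: data = {'items': [14, 50], 'count': 2}
After line 2 (append 14 + 50 = 64): data = {'items': [14, 50, 64], 'count': 2}
After line 3 (count = len(items) = 3): data = {'items': [14, 50, 64], 'count': 3}

{'items': [14, 50, 64], 'count': 3}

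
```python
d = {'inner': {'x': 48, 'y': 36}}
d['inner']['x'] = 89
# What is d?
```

After line 1: d = {'inner': {'x': 48, 'y': 36}}
After line 2 (inner x overwritten): d = {'inner': {'x': 89, 'y': 36}}

{'inner': {'x': 89, 'y': 36}}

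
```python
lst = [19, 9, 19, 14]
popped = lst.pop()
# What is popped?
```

14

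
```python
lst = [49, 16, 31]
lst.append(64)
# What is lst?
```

[49, 16, 31, 64]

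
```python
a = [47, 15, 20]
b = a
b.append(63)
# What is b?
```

After line 1: a = [47, 15, 20]
After line 2 (b = a is an alias, same object): a = [47, 15, 20], b = [47, 15, 20]
After line 3 (b.append mutates the shared list): a = [47, 15, 20, 63], b = [47, 15, 20, 63]

[47, 15, 20, 63]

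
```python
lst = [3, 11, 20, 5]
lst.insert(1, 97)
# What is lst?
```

[3, 97, 11, 20, 5]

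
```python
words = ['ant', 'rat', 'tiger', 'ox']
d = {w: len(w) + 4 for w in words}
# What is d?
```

{'ant': 7, 'rat': 7, 'tiger': 9, 'ox': 6}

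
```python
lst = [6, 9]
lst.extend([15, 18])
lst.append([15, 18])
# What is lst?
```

After line 1: lst = [6, 9]
After line 2 (extend unpacks [15, 18]): lst = [6, 9, 15, 18]
After line 3 (append adds [15, 18] as single element): lst = [6, 9, 15, 18, [15, 18]]

[6, 9, 15, 18, [15, 18]]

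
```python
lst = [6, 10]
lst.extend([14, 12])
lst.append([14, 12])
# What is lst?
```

After line 1: lst = [6, 10]
After line 2 (extend unpacks [14, 12]): lst = [6, 10, 14, 12]
After line 3 (append adds [14, 12] as single element): lst = [6, 10, 14, 12, [14, 12]]

[6, 10, 14, 12, [14, 12]]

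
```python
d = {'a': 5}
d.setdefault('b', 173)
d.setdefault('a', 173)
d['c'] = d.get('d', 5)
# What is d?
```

After line 1: d = {'a': 5}
After line 2 (setdefault adds 'b'=173): d = {'a': 5, 'b': 173}
After line 3 (setdefault 'a' no-op, already exists): d = {'a': 5, 'b': 173}
After line 4 (get('d', 5) returns default since 'd' not in d): d = {'a': 5, 'b': 173, 'c': 5}

{'a': 5, 'b': 173, 'c': 5}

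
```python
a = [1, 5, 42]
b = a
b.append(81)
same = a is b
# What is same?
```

After line 1: a = [1, 5, 42]
After line 2 (b = a is an alias, same object): a = [1, 5, 42], b = [1, 5, 42]
After line 3 (b.append mutates the shared list): a = [1, 5, 42, 81], b = [1, 5, 42, 81]
After line 4 (same = a is b; same object -> True): same = True

True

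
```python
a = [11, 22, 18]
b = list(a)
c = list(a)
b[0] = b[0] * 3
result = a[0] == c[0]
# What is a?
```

After line 1: a = [11, 22, 18]
After line 2 (b = list(a), copy): a = [11, 22, 18], b = [11, 22, 18]
After line 3 (c = list(a) is a copy, new object): c = [11, 22, 18]
After line 4 (b[0] = 11 * 3 = 33; only b mutates (copy)): a = [11, 22, 18], b = [33, 22, 18], c = [11, 22, 18]
After line 5 (a[0] = 11, c[0] = 11; result = True)

[11, 22, 18]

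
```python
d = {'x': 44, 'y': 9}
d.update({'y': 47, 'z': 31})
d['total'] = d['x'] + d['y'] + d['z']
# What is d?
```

After line 1: d = {'x': 44, 'y': 9}
After line 2 (y overwritten, z added): d = {'x': 44, 'y': 47, 'z': 31}
After line 3 (total = 44 + 47 + 31 = 122): d = {'x': 44, 'y': 47, 'z': 31, 'total': 122}

{'x': 44, 'y': 47, 'z': 31, 'total': 122}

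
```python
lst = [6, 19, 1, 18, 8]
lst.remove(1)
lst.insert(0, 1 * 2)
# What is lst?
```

After line 1: lst = [6, 19, 1, 18, 8]
After line 2 (remove first 1): lst = [6, 19, 18, 8]
After line 3 (insert 2 at index 0): lst = [2, 6, 19, 18, 8]

[2, 6, 19, 18, 8]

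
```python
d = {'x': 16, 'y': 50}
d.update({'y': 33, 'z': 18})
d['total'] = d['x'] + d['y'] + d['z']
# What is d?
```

After line 1: d = {'x': 16, 'y': 50}
After line 2 (y overwritten, z added): d = {'x': 16, 'y': 33, 'z': 18}
After line 3 (total = 16 + 33 + 18 = 67): d = {'x': 16, 'y': 33, 'z': 18, 'total': 67}

{'x': 16, 'y': 33, 'z': 18, 'total': 67}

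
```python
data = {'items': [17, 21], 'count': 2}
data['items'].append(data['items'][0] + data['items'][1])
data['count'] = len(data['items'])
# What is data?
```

After line 1: data = {'items': [17, 21], 'count': 2}
After line 2 (append 17 + 21 = 38): data = {'items': [17, 21, 38], 'count': 2}
After line 3 (count = len(items) = 3): data = {'items': [17, 21, 38], 'count': 3}

{'items': [17, 21, 38], 'count': 3}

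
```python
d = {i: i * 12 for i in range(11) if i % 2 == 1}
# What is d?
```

{1: 12, 3: 36, 5: 60, 7: 84, 9: 108}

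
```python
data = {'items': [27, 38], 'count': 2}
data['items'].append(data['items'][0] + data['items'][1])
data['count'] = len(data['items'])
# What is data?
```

After line 1: data = {'items': [27, 38], 'count': 2}
After line 2 (append 27 + 38 = 65): data = {'items': [27, 38, 65], 'count': 2}
After line 3 (count = len(items) = 3): data = {'items': [27, 38, 65], 'count': 3}

{'items': [27, 38, 65], 'count': 3}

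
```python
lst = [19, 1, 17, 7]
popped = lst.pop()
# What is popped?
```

7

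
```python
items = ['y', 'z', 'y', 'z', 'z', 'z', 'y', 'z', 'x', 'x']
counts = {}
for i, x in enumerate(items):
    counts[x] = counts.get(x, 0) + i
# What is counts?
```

Initial: counts = {}, items = ['y', 'z', 'y', 'z', 'z', 'z', 'y', 'z', 'x', 'x']
i=0, x='y': counts = {'y': 0}
i=1, x='z': counts = {'y': 0, 'z': 1}
i=2, x='y': counts = {'y': 2, 'z': 1}
i=3, x='z': counts = {'y': 2, 'z': 4}
i=4, x='z': counts = {'y': 2, 'z': 8}
i=5, x='z': counts = {'y': 2, 'z': 13}
i=6, x='y': counts = {'y': 8, 'z': 13}
i=7, x='z': counts = {'y': 8, 'z': 20}
i=8, x='x': counts = {'y': 8, 'z': 20, 'x': 8}
i=9, x='x': counts = {'y': 8, 'z': 20, 'x': 17}

{'y': 8, 'z': 20, 'x': 17}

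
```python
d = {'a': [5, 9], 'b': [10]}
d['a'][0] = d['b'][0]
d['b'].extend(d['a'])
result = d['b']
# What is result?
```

After line 1: d = {'a': [5, 9], 'b': [10]}
After line 2 (a[0] = b[0] = 10): d = {'a': [10, 9], 'b': [10]}
After line 3 (b.extend(a) appends [10, 9]): d = {'a': [10, 9], 'b': [10, 10, 9]}
After line 4: result = d['b'] = [10, 10, 9]

[10, 10, 9]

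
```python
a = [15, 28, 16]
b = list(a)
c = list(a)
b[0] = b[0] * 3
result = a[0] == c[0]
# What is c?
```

After line 1: a = [15, 28, 16]
After line 2 (b = list(a), copy): a = [15, 28, 16], b = [15, 28, 16]
After line 3 (c = list(a) is a copy, new object): c = [15, 28, 16]
After line 4 (b[0] = 15 * 3 = 45; only b mutates (copy)): a = [15, 28, 16], b = [45, 28, 16], c = [15, 28, 16]
After line 5 (a[0] = 15, c[0] = 15; result = True)

[15, 28, 16]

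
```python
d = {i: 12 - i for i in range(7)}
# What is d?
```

{0: 12, 1: 11, 2: 10, 3: 9, 4: 8, 5: 7, 6: 6}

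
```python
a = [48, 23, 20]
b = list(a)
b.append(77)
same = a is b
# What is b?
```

After line 1: a = [48, 23, 20]
After line 2 (b = list(a) is a shallow copy, new object): a = [48, 23, 20], b = [48, 23, 20]
After line 3 (append only mutates b): a = [48, 23, 20], b = [48, 23, 20, 77]
After line 4 (same = a is b; different objects -> False): same = False

[48, 23, 20, 77]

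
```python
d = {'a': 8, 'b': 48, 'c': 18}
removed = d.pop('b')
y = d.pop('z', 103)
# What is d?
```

After line 1: d = {'a': 8, 'b': 48, 'c': 18}
After line 2 (pop 'b' returns 48): d = {'a': 8, 'c': 18}, removed = 48
After line 3 (pop 'z' missing, returns default 103): d = {'a': 8, 'c': 18}, y = 103

{'a': 8, 'c': 18}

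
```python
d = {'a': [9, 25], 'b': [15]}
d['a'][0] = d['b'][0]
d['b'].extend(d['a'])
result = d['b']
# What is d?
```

After line 1: d = {'a': [9, 25], 'b': [15]}
After line 2 (a[0] = b[0] = 15): d = {'a': [15, 25], 'b': [15]}
After line 3 (b.extend(a) appends [15, 25]): d = {'a': [15, 25], 'b': [15, 15, 25]}
After line 4: result = d['b'] = [15, 15, 25]

{'a': [15, 25], 'b': [15, 15, 25]}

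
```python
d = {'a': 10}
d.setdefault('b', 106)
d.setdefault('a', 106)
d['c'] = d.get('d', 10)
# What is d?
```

After line 1: d = {'a': 10}
After line 2 (setdefault adds 'b'=106): d = {'a': 10, 'b': 106}
After line 3 (setdefault 'a' no-op, already exists): d = {'a': 10, 'b': 106}
After line 4 (get('d', 10) returns default since 'd' not in d): d = {'a': 10, 'b': 106, 'c': 10}

{'a': 10, 'b': 106, 'c': 10}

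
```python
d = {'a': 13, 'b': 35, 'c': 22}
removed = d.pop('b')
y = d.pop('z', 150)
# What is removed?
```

After line 1: d = {'a': 13, 'b': 35, 'c': 22}
After line 2 (pop 'b' returns 35): d = {'a': 13, 'c': 22}, removed = 35
After line 3 (pop 'z' missing, returns default 150): d = {'a': 13, 'c': 22}, y = 150

35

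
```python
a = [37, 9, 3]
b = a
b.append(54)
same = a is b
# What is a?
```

After line 1: a = [37, 9, 3]
After line 2 (b = a is an alias, same object): a = [37, 9, 3], b = [37, 9, 3]
After line 3 (b.append mutates the shared list): a = [37, 9, 3, 54], b = [37, 9, 3, 54]
After line 4 (same = a is b; same object -> True): same = True

[37, 9, 3, 54]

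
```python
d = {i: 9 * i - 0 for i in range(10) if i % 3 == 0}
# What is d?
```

{0: 0, 3: 27, 6: 54, 9: 81}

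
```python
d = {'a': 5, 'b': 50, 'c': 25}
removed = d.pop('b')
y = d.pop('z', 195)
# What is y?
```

After line 1: d = {'a': 5, 'b': 50, 'c': 25}
After line 2 (pop 'b' returns 50): d = {'a': 5, 'c': 25}, removed = 50
After line 3 (pop 'z' missing, returns default 195): d = {'a': 5, 'c': 25}, y = 195

195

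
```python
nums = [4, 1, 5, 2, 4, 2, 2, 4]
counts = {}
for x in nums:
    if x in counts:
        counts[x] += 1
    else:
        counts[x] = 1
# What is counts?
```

Initial: counts = {}, nums = [4, 1, 5, 2, 4, 2, 2, 4]
See 4: counts = {4: 1}
See 1: counts = {4: 1, 1: 1}
See 5: counts = {4: 1, 1: 1, 5: 1}
See 2: counts = {4: 1, 1: 1, 5: 1, 2: 1}
See 4: counts = {4: 2, 1: 1, 5: 1, 2: 1}
See 2: counts = {4: 2, 1: 1, 5: 1, 2: 2}
See 2: counts = {4: 2, 1: 1, 5: 1, 2: 3}
See 4: counts = {4: 3, 1: 1, 5: 1, 2: 3}

{4: 3, 1: 1, 5: 1, 2: 3}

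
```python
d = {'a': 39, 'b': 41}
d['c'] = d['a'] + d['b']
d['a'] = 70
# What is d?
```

After line 1: d = {'a': 39, 'b': 41}
After line 2 (d['c'] = 39 + 41): d = {'a': 39, 'b': 41, 'c': 80}
After line 3: d = {'a': 70, 'b': 41, 'c': 80}

{'a': 70, 'b': 41, 'c': 80}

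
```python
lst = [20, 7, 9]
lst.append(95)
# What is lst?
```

[20, 7, 9, 95]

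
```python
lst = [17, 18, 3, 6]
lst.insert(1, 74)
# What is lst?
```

[17, 74, 18, 3, 6]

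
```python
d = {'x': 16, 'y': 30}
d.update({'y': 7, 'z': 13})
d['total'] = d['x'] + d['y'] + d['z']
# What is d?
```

After line 1: d = {'x': 16, 'y': 30}
After line 2 (y overwritten, z added): d = {'x': 16, 'y': 7, 'z': 13}
After line 3 (total = 16 + 7 + 13 = 36): d = {'x': 16, 'y': 7, 'z': 13, 'total': 36}

{'x': 16, 'y': 7, 'z': 13, 'total': 36}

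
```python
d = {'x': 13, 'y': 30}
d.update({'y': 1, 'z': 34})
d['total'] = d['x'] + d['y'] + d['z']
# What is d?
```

After line 1: d = {'x': 13, 'y': 30}
After line 2 (y overwritten, z added): d = {'x': 13, 'y': 1, 'z': 34}
After line 3 (total = 13 + 1 + 34 = 48): d = {'x': 13, 'y': 1, 'z': 34, 'total': 48}

{'x': 13, 'y': 1, 'z': 34, 'total': 48}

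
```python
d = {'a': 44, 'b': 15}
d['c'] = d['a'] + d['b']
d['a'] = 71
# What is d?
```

After line 1: d = {'a': 44, 'b': 15}
After line 2 (d['c'] = 44 + 15): d = {'a': 44, 'b': 15, 'c': 59}
After line 3: d = {'a': 71, 'b': 15, 'c': 59}

{'a': 71, 'b': 15, 'c': 59}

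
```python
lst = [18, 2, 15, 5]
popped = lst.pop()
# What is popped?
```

5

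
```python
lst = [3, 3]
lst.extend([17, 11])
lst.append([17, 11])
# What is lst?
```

After line 1: lst = [3, 3]
After line 2 (extend unpacks [17, 11]): lst = [3, 3, 17, 11]
After line 3 (append adds [17, 11] as single element): lst = [3, 3, 17, 11, [17, 11]]

[3, 3, 17, 11, [17, 11]]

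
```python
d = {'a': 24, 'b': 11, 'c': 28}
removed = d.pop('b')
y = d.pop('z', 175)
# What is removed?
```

After line 1: d = {'a': 24, 'b': 11, 'c': 28}
After line 2 (pop 'b' returns 11): d = {'a': 24, 'c': 28}, removed = 11
After line 3 (pop 'z' missing, returns default 175): d = {'a': 24, 'c': 28}, y = 175

11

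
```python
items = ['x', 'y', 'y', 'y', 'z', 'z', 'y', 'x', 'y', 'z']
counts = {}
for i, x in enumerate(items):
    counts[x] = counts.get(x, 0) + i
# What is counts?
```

Initial: counts = {}, items = ['x', 'y', 'y', 'y', 'z', 'z', 'y', 'x', 'y', 'z']
i=0, x='x': counts = {'x': 0}
i=1, x='y': counts = {'x': 0, 'y': 1}
i=2, x='y': counts = {'x': 0, 'y': 3}
i=3, x='y': counts = {'x': 0, 'y': 6}
i=4, x='z': counts = {'x': 0, 'y': 6, 'z': 4}
i=5, x='z': counts = {'x': 0, 'y': 6, 'z': 9}
i=6, x='y': counts = {'x': 0, 'y': 12, 'z': 9}
i=7, x='x': counts = {'x': 7, 'y': 12, 'z': 9}
i=8, x='y': counts = {'x': 7, 'y': 20, 'z': 9}
i=9, x='z': counts = {'x': 7, 'y': 20, 'z': 18}

{'x': 7, 'y': 20, 'z': 18}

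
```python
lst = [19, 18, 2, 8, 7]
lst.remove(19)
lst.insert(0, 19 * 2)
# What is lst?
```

After line 1: lst = [19, 18, 2, 8, 7]
After line 2 (remove first 19): lst = [18, 2, 8, 7]
After line 3 (insert 38 at index 0): lst = [38, 18, 2, 8, 7]

[38, 18, 2, 8, 7]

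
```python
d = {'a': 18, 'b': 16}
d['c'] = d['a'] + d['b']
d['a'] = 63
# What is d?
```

After line 1: d = {'a': 18, 'b': 16}
After line 2 (d['c'] = 18 + 16): d = {'a': 18, 'b': 16, 'c': 34}
After line 3: d = {'a': 63, 'b': 16, 'c': 34}

{'a': 63, 'b': 16, 'c': 34}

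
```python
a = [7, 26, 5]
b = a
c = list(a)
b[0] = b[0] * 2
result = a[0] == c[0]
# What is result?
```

After line 1: a = [7, 26, 5]
After line 2 (b = a, alias): a = [7, 26, 5], b = [7, 26, 5]
After line 3 (c = list(a) is a copy, new object): c = [7, 26, 5]
After line 4 (b[0] = 7 * 2 = 14; mutates shared a/b): a = b = [14, 26, 5], c = [7, 26, 5]
After line 5 (a[0] = 14, c[0] = 7; result = False)

False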